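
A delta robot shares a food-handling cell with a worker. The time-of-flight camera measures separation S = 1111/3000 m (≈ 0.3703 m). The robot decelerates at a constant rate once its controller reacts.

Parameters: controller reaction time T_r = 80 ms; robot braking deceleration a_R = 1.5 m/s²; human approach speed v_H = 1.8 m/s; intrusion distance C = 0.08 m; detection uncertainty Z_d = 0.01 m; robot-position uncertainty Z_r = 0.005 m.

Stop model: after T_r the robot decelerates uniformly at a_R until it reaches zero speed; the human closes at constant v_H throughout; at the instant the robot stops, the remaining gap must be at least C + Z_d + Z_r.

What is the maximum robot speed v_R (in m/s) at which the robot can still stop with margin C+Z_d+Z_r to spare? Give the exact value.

quadratic (1/3)·v² + (32/25)·v + (-197/1500) = 0
  disc = (32/25)² − 4·(1/3)·(-197/1500) = 10201/5625 ; √disc = 101/75
  v_R = (−(32/25) + 101/75) / (2·(1/3)) = 1/10 m/s
check:
braking lasts T_s = (1/10)/(3/2) = 0.0667 s
robot covers v_R·T_r = 0.1000·0.0800 = 0.0080 m before braking
robot under decel: 0.1000²/(2·1.5000) = 0.0033 m
human closes 1.8000·0.1467 = 0.2640 m
residual clearance needed = 0.0800+0.0100+0.0050 = 0.0950 m
sum ≈ 0.0080+0.0033+0.2640+0.0950 ≈ 0.3703 m = S ✓

v_R_max = 1/10 m/s = 0.1000 m/s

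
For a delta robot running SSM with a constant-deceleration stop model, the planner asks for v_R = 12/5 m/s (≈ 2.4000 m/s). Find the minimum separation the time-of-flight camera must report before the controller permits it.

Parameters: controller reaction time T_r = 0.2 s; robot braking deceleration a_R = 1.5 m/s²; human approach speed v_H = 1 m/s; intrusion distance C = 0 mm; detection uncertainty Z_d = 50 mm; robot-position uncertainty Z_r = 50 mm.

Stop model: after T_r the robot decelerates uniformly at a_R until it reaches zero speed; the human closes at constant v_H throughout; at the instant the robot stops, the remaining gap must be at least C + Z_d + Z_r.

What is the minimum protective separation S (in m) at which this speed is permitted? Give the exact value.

S_min = 43/10 m = 4.3000 m

stop time T_s = (12/5)/(3/2) = 1.6000 s
robot covers v_R·T_r = 2.4000·0.2000 = 0.4800 m before braking
braking distance = 2.4000²/(2·1.5000) = 1.9200 m
person approaches 1.0000·(0.2000+1.6000) = 1.8000 m
C+Z_d+Z_r = 0.0000+0.0500+0.0500 = 0.1000 m
S_min ≈ 0.4800+1.9200+1.8000+0.1000  ⇒  S_min = 43/10 m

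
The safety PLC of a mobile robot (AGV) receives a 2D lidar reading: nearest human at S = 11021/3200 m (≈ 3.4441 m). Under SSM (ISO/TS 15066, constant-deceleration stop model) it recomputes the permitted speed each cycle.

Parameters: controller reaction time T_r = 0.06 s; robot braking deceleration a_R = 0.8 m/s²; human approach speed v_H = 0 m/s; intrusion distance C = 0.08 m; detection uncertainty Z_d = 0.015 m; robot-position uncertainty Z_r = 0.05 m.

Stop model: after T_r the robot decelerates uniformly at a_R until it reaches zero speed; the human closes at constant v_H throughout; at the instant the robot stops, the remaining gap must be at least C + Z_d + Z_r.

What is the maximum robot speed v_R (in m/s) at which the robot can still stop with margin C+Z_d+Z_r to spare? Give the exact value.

v_R_max = 9/4 m/s = 2.2500 m/s

collect terms ⇒ (5/8)·v_R² + (3/50)·v_R + (-10557/3200) = 0
  disc = (3/50)² − 4·(5/8)·(-10557/3200) = 1320201/160000 ; √disc = 1149/400
  v_R = (−(3/50) + 1149/400) / (2·(5/8)) = 9/4 m/s
check:
T_s = v_R/a_R = (9/4)/(4/5) = 2.8125 s
robot in T_r: 2.2500·0.0600 = 0.1350 m
robot under decel: 2.2500²/(2·0.8000) = 3.1641 m
person approaches 0.0000·(0.0600+2.8125) = 0.0000 m
residual clearance needed = 0.0800+0.0150+0.0500 = 0.1450 m
sum ≈ 0.1350+3.1641+0.0000+0.1450 ≈ 3.4441 m = S ✓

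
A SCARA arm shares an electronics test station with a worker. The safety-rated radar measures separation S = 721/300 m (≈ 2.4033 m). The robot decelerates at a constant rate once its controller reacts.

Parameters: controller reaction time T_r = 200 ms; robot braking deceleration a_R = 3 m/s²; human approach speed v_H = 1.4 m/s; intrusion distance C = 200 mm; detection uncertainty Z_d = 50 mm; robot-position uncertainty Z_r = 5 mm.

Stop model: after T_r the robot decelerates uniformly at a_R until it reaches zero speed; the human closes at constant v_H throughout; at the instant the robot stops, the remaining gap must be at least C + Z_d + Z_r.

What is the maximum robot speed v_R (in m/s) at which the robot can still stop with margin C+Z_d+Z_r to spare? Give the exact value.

at the boundary: (1/6)·v² + (2/3)·v + (-1121/600) = 0
  disc = (2/3)² − 4·(1/6)·(-1121/600) = 169/100 ; √disc = 13/10
  v_R = (−(2/3) + 13/10) / (2·(1/6)) = 19/10 m/s
check:
stop time T_s = (19/10)/3 = 0.6333 s
robot in T_r: 1.9000·0.2000 = 0.3800 m
braking distance = 1.9000²/(2·3.0000) = 0.6017 m
person approaches 1.4000·(0.2000+0.6333) = 1.1667 m
C+Z_d+Z_r = 0.2000+0.0500+0.0050 = 0.2550 m
sum ≈ 0.3800+0.6017+1.1667+0.2550 ≈ 2.4033 m = S ✓

v_R_max = 19/10 m/s = 1.9000 m/s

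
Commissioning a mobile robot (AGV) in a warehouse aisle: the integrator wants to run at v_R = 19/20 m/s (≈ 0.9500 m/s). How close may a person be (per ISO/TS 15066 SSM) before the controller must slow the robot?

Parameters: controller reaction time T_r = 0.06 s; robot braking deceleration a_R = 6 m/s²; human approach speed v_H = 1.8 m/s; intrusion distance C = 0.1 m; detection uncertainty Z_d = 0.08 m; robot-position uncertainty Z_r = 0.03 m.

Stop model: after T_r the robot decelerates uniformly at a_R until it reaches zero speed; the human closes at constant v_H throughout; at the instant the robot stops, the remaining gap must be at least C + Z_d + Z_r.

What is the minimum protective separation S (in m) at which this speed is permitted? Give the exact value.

braking lasts T_s = (19/20)/6 = 0.1583 s
robot in T_r: 0.9500·0.0600 = 0.0570 m
braking distance = 0.9500²/(2·6.0000) = 0.0752 m
human closes 1.8000·0.2183 = 0.3930 m
residual clearance needed = 0.1000+0.0800+0.0300 = 0.2100 m
S_min ≈ 0.0570+0.0752+0.3930+0.2100  ⇒  S_min = 3529/4800 m

S_min = 3529/4800 m = 0.7352 m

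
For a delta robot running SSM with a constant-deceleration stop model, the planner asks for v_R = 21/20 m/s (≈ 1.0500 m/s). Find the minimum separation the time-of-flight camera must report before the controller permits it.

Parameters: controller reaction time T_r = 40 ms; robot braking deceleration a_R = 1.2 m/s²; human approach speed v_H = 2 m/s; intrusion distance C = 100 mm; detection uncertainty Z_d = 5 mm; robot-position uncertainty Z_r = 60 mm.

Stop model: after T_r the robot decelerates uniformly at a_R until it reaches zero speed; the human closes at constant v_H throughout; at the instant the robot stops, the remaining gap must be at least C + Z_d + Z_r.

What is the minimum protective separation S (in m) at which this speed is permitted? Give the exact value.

S_min = 19971/8000 m = 2.4964 m

stop time T_s = (21/20)/(6/5) = 0.8750 s
robot covers v_R·T_r = 1.0500·0.0400 = 0.0420 m before braking
robot covers 1.0500·0.8750 − ½·1.2000·0.8750² = 0.4594 m while stopping
human closes 2.0000·0.9150 = 1.8300 m
margins: 0.1000+0.0050+0.0600 = 0.1650 m
S_min ≈ 0.0420+0.4594+1.8300+0.1650  ⇒  S_min = 19971/8000 m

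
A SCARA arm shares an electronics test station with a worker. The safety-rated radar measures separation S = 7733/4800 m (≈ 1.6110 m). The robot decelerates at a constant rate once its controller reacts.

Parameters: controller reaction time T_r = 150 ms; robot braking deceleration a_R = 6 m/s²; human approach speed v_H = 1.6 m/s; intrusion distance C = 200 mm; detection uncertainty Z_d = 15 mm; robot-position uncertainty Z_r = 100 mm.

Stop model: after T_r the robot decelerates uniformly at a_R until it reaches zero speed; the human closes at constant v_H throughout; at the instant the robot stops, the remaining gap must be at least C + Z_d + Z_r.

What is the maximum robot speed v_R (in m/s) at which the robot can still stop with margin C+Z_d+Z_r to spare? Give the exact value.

at the boundary: (1/12)·v² + (5/12)·v + (-5069/4800) = 0
  disc = (5/12)² − 4·(1/12)·(-5069/4800) = 841/1600 ; √disc = 29/40
  v_R = (−(5/12) + 29/40) / (2·(1/12)) = 37/20 m/s
check:
braking lasts T_s = (37/20)/6 = 0.3083 s
robot covers v_R·T_r = 1.8500·0.1500 = 0.2775 m before braking
robot covers 1.8500·0.3083 − ½·6.0000·0.3083² = 0.2852 m while stopping
human closes 1.6000·0.4583 = 0.7333 m
C+Z_d+Z_r = 0.2000+0.0150+0.1000 = 0.3150 m
sum ≈ 0.2775+0.2852+0.7333+0.3150 ≈ 1.6110 m = S ✓

v_R_max = 37/20 m/s = 1.8500 m/s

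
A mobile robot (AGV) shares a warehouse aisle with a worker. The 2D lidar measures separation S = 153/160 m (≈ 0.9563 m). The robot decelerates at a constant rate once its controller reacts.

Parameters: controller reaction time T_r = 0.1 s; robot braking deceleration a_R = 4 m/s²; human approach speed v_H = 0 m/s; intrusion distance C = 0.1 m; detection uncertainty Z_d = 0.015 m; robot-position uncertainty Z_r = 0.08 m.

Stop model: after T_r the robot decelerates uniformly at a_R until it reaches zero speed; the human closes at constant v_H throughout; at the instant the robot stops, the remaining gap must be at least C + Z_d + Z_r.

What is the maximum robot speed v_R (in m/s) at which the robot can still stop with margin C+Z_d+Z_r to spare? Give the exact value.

collect terms ⇒ (1/8)·v_R² + (1/10)·v_R + (-609/800) = 0
  disc = (1/10)² − 4·(1/8)·(-609/800) = 25/64 ; √disc = 5/8
  v_R = (−(1/10) + 5/8) / (2·(1/8)) = 21/10 m/s
check:
stop time T_s = (21/10)/4 = 0.5250 s
robot covers v_R·T_r = 2.1000·0.1000 = 0.2100 m before braking
robot covers 2.1000·0.5250 − ½·4.0000·0.5250² = 0.5513 m while stopping
human over T_r+T_s: 0.0000·(0.1000+0.5250) = 0.0000 m
C+Z_d+Z_r = 0.1000+0.0150+0.0800 = 0.1950 m
sum ≈ 0.2100+0.5513+0.0000+0.1950 ≈ 0.9563 m = S ✓

v_R_max = 21/10 m/s = 2.1000 m/s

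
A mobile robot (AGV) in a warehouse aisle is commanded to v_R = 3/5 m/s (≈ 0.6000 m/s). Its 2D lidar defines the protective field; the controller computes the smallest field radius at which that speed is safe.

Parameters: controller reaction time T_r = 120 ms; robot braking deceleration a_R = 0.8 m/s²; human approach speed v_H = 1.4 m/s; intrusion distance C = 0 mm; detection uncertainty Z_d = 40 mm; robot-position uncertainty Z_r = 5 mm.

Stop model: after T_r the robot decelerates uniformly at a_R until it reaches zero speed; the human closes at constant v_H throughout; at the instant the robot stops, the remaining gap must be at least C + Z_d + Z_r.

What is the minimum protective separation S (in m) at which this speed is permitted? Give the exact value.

braking lasts T_s = (3/5)/(4/5) = 0.7500 s
robot in T_r: 0.6000·0.1200 = 0.0720 m
robot under decel: 0.6000²/(2·0.8000) = 0.2250 m
person approaches 1.4000·(0.1200+0.7500) = 1.2180 m
residual clearance needed = 0.0000+0.0400+0.0050 = 0.0450 m
S_min ≈ 0.0720+0.2250+1.2180+0.0450  ⇒  S_min = 39/25 m

S_min = 39/25 m = 1.5600 m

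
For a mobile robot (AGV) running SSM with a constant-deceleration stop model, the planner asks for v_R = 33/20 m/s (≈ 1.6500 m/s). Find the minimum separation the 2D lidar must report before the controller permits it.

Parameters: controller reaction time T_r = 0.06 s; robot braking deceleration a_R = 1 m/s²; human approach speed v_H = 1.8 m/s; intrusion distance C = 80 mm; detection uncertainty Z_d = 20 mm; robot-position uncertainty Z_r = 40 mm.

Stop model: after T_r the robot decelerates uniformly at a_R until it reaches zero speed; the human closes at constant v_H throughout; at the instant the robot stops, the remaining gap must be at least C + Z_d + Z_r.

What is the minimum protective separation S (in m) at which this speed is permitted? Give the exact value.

S_min = 18713/4000 m = 4.6783 m

braking lasts T_s = (33/20)/1 = 1.6500 s
robot in T_r: 1.6500·0.0600 = 0.0990 m
braking distance = 1.6500²/(2·1.0000) = 1.3613 m
human over T_r+T_s: 1.8000·(0.0600+1.6500) = 3.0780 m
C+Z_d+Z_r = 0.0800+0.0200+0.0400 = 0.1400 m
S_min ≈ 0.0990+1.3613+3.0780+0.1400  ⇒  S_min = 18713/4000 m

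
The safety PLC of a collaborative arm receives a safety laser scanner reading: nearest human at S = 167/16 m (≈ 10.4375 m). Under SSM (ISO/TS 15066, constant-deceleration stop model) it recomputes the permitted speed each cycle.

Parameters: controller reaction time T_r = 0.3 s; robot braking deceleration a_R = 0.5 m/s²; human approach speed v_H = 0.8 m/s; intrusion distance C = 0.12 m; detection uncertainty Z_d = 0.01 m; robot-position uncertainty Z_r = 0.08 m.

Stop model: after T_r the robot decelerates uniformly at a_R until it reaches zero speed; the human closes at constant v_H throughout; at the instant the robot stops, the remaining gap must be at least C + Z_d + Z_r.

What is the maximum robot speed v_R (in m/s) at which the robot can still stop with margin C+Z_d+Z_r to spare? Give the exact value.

at the boundary: (1)·v² + (19/10)·v + (-799/80) = 0
  disc = (19/10)² − 4·(1)·(-799/80) = 1089/25 ; √disc = 33/5
  v_R = (−(19/10) + 33/5) / (2·(1)) = 47/20 m/s
check:
T_s = v_R/a_R = (47/20)/(1/2) = 4.7000 s
robot covers v_R·T_r = 2.3500·0.3000 = 0.7050 m before braking
robot covers 2.3500·4.7000 − ½·0.5000·4.7000² = 5.5225 m while stopping
human closes 0.8000·5.0000 = 4.0000 m
residual clearance needed = 0.1200+0.0100+0.0800 = 0.2100 m
sum ≈ 0.7050+5.5225+4.0000+0.2100 ≈ 10.4375 m = S ✓

v_R_max = 47/20 m/s = 2.3500 m/s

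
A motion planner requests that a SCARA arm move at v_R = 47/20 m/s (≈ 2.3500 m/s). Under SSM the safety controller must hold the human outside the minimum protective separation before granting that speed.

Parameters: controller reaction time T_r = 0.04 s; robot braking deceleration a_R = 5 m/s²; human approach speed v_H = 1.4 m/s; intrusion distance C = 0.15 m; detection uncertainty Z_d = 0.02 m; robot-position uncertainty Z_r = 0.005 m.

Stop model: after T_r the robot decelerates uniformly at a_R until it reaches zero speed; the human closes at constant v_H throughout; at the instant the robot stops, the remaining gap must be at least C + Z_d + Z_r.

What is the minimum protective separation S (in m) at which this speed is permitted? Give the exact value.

T_s = v_R/a_R = (47/20)/5 = 0.4700 s
reaction-phase robot travel = 2.3500·0.0400 = 0.0940 m
robot covers 2.3500·0.4700 − ½·5.0000·0.4700² = 0.5523 m while stopping
person approaches 1.4000·(0.0400+0.4700) = 0.7140 m
residual clearance needed = 0.1500+0.0200+0.0050 = 0.1750 m
S_min ≈ 0.0940+0.5523+0.7140+0.1750  ⇒  S_min = 6141/4000 m

S_min = 6141/4000 m = 1.5353 m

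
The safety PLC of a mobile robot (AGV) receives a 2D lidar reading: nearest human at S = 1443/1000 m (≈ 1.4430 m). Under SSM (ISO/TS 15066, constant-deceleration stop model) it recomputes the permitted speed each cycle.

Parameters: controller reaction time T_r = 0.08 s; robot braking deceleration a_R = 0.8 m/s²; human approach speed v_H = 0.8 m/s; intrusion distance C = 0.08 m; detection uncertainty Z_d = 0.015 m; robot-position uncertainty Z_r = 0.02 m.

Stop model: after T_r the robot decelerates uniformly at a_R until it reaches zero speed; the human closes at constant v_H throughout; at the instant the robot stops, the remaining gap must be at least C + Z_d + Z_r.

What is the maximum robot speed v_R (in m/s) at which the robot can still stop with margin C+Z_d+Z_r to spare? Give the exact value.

at the boundary: (5/8)·v² + (27/25)·v + (-158/125) = 0
  disc = (27/25)² − 4·(5/8)·(-158/125) = 2704/625 ; √disc = 52/25
  v_R = (−(27/25) + 52/25) / (2·(5/8)) = 4/5 m/s
check:
stop time T_s = (4/5)/(4/5) = 1.0000 s
reaction-phase robot travel = 0.8000·0.0800 = 0.0640 m
robot covers 0.8000·1.0000 − ½·0.8000·1.0000² = 0.4000 m while stopping
person approaches 0.8000·(0.0800+1.0000) = 0.8640 m
residual clearance needed = 0.0800+0.0150+0.0200 = 0.1150 m
sum ≈ 0.0640+0.4000+0.8640+0.1150 ≈ 1.4430 m = S ✓

v_R_max = 4/5 m/s = 0.8000 m/s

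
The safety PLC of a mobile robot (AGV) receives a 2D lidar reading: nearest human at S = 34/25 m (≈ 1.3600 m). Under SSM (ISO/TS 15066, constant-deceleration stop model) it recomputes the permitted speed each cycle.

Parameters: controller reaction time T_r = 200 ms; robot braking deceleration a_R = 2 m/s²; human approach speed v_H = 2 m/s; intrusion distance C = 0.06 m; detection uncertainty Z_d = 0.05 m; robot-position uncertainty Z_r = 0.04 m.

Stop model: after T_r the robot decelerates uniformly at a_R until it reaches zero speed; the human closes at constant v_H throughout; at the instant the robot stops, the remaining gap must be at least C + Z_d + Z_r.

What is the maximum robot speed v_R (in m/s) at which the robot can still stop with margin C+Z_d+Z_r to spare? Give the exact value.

v_R_max = 3/5 m/s = 0.6000 m/s

collect terms ⇒ (1/4)·v_R² + (6/5)·v_R + (-81/100) = 0
  disc = (6/5)² − 4·(1/4)·(-81/100) = 9/4 ; √disc = 3/2
  v_R = (−(6/5) + 3/2) / (2·(1/4)) = 3/5 m/s
check:
stop time T_s = (3/5)/2 = 0.3000 s
robot covers v_R·T_r = 0.6000·0.2000 = 0.1200 m before braking
braking distance = 0.6000²/(2·2.0000) = 0.0900 m
person approaches 2.0000·(0.2000+0.3000) = 1.0000 m
residual clearance needed = 0.0600+0.0500+0.0400 = 0.1500 m
sum ≈ 0.1200+0.0900+1.0000+0.1500 ≈ 1.3600 m = S ✓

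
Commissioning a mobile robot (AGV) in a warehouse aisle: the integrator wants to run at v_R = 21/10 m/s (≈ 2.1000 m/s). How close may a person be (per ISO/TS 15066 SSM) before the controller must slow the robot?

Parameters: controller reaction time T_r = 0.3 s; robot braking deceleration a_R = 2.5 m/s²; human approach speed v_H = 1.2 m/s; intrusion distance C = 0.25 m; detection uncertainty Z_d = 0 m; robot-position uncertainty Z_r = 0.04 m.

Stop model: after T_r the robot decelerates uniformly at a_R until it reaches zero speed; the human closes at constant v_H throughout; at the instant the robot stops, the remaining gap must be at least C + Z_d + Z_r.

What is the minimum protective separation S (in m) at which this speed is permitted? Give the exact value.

T_s = v_R/a_R = (21/10)/(5/2) = 0.8400 s
robot in T_r: 2.1000·0.3000 = 0.6300 m
robot under decel: 2.1000²/(2·2.5000) = 0.8820 m
human over T_r+T_s: 1.2000·(0.3000+0.8400) = 1.3680 m
margins: 0.2500+0.0000+0.0400 = 0.2900 m
S_min ≈ 0.6300+0.8820+1.3680+0.2900  ⇒  S_min = 317/100 m

S_min = 317/100 m = 3.1700 m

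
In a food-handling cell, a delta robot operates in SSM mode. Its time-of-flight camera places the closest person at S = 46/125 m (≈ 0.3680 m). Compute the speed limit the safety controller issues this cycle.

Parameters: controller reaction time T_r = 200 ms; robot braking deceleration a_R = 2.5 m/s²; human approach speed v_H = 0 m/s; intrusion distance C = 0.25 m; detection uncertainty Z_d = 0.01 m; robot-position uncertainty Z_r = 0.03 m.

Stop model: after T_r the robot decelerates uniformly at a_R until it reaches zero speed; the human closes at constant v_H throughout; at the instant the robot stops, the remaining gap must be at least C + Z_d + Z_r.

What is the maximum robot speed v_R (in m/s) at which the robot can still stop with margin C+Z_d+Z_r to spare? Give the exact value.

quadratic (1/5)·v² + (1/5)·v + (-39/500) = 0
  disc = (1/5)² − 4·(1/5)·(-39/500) = 64/625 ; √disc = 8/25
  v_R = (−(1/5) + 8/25) / (2·(1/5)) = 3/10 m/s
check:
stop time T_s = (3/10)/(5/2) = 0.1200 s
robot in T_r: 0.3000·0.2000 = 0.0600 m
braking distance = 0.3000²/(2·2.5000) = 0.0180 m
human over T_r+T_s: 0.0000·(0.2000+0.1200) = 0.0000 m
residual clearance needed = 0.2500+0.0100+0.0300 = 0.2900 m
sum ≈ 0.0600+0.0180+0.0000+0.2900 ≈ 0.3680 m = S ✓

v_R_max = 3/10 m/s = 0.3000 m/s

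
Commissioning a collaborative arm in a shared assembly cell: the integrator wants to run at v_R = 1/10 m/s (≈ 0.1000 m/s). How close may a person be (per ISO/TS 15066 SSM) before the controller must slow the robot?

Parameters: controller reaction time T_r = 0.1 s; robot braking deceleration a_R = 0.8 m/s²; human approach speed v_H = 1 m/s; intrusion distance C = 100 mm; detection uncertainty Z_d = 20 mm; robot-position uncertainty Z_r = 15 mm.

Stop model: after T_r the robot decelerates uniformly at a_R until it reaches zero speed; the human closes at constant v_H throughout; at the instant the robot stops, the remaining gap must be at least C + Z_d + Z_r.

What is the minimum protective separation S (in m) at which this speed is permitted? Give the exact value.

T_s = v_R/a_R = (1/10)/(4/5) = 0.1250 s
reaction-phase robot travel = 0.1000·0.1000 = 0.0100 m
robot under decel: 0.1000²/(2·0.8000) = 0.0063 m
person approaches 1.0000·(0.1000+0.1250) = 0.2250 m
margins: 0.1000+0.0200+0.0150 = 0.1350 m
S_min ≈ 0.0100+0.0063+0.2250+0.1350  ⇒  S_min = 301/800 m

S_min = 301/800 m = 0.3762 m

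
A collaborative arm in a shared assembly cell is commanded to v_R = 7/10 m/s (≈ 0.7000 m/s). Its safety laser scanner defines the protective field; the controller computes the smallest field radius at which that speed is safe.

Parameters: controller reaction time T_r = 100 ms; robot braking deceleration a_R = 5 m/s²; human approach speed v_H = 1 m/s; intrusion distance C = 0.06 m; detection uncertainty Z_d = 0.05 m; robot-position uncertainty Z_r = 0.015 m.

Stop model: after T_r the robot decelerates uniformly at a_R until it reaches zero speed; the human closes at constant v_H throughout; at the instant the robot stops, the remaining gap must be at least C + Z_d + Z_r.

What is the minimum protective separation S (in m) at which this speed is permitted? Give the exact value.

S_min = 121/250 m = 0.4840 m

stop time T_s = (7/10)/5 = 0.1400 s
reaction-phase robot travel = 0.7000·0.1000 = 0.0700 m
braking distance = 0.7000²/(2·5.0000) = 0.0490 m
person approaches 1.0000·(0.1000+0.1400) = 0.2400 m
residual clearance needed = 0.0600+0.0500+0.0150 = 0.1250 m
S_min ≈ 0.0700+0.0490+0.2400+0.1250  ⇒  S_min = 121/250 m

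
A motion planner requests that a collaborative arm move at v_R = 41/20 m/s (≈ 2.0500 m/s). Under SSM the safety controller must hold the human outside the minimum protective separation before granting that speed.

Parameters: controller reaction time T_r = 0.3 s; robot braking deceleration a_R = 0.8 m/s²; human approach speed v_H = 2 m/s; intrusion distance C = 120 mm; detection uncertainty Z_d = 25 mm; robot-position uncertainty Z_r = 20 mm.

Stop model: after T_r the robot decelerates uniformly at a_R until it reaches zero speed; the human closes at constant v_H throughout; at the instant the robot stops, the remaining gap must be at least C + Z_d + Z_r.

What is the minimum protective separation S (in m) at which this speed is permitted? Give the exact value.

S_min = 29221/3200 m = 9.1316 m

stop time T_s = (41/20)/(4/5) = 2.5625 s
robot in T_r: 2.0500·0.3000 = 0.6150 m
robot under decel: 2.0500²/(2·0.8000) = 2.6266 m
human closes 2.0000·2.8625 = 5.7250 m
C+Z_d+Z_r = 0.1200+0.0250+0.0200 = 0.1650 m
S_min ≈ 0.6150+2.6266+5.7250+0.1650  ⇒  S_min = 29221/3200 m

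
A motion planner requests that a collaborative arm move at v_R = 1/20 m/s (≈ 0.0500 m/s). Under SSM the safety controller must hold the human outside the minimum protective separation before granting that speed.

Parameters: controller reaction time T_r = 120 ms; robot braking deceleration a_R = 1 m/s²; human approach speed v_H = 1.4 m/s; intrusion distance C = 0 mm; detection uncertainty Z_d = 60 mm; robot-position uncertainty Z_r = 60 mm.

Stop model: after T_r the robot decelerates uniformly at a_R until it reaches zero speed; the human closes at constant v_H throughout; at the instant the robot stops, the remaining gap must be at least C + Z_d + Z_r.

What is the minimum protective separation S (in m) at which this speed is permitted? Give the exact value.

S_min = 1461/4000 m = 0.3653 m

braking lasts T_s = (1/20)/1 = 0.0500 s
reaction-phase robot travel = 0.0500·0.1200 = 0.0060 m
braking distance = 0.0500²/(2·1.0000) = 0.0013 m
person approaches 1.4000·(0.1200+0.0500) = 0.2380 m
residual clearance needed = 0.0000+0.0600+0.0600 = 0.1200 m
S_min ≈ 0.0060+0.0013+0.2380+0.1200  ⇒  S_min = 1461/4000 m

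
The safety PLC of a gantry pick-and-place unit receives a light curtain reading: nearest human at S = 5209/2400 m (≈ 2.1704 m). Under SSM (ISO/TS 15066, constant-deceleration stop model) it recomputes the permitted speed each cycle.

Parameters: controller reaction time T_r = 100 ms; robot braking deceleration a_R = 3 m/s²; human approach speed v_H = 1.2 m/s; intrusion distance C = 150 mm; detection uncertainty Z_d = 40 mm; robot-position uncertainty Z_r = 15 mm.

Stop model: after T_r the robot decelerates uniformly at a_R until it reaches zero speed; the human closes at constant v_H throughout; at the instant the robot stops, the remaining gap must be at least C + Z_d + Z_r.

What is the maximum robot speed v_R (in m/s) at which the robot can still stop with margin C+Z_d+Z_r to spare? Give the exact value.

v_R_max = 43/20 m/s = 2.1500 m/s

quadratic (1/6)·v² + (1/2)·v + (-4429/2400) = 0
  disc = (1/2)² − 4·(1/6)·(-4429/2400) = 5329/3600 ; √disc = 73/60
  v_R = (−(1/2) + 73/60) / (2·(1/6)) = 43/20 m/s
check:
stop time T_s = (43/20)/3 = 0.7167 s
reaction-phase robot travel = 2.1500·0.1000 = 0.2150 m
robot covers 2.1500·0.7167 − ½·3.0000·0.7167² = 0.7704 m while stopping
person approaches 1.2000·(0.1000+0.7167) = 0.9800 m
residual clearance needed = 0.1500+0.0400+0.0150 = 0.2050 m
sum ≈ 0.2150+0.7704+0.9800+0.2050 ≈ 2.1704 m = S ✓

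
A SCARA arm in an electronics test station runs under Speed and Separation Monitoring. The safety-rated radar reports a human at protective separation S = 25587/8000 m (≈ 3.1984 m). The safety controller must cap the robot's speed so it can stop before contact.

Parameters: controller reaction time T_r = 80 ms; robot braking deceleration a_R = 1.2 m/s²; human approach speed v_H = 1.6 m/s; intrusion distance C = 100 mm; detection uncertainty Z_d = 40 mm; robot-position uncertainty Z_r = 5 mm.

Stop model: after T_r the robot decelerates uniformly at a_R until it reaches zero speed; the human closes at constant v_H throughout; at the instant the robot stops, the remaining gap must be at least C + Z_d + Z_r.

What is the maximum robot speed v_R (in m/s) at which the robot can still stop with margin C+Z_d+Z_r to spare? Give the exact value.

v_R_max = 29/20 m/s = 1.4500 m/s

quadratic (5/12)·v² + (106/75)·v + (-23403/8000) = 0
  disc = (106/75)² − 4·(5/12)·(-23403/8000) = 2474329/360000 ; √disc = 1573/600
  v_R = (−(106/75) + 1573/600) / (2·(5/12)) = 29/20 m/s
check:
T_s = v_R/a_R = (29/20)/(6/5) = 1.2083 s
robot covers v_R·T_r = 1.4500·0.0800 = 0.1160 m before braking
braking distance = 1.4500²/(2·1.2000) = 0.8760 m
human closes 1.6000·1.2883 = 2.0613 m
C+Z_d+Z_r = 0.1000+0.0400+0.0050 = 0.1450 m
sum ≈ 0.1160+0.8760+2.0613+0.1450 ≈ 3.1984 m = S ✓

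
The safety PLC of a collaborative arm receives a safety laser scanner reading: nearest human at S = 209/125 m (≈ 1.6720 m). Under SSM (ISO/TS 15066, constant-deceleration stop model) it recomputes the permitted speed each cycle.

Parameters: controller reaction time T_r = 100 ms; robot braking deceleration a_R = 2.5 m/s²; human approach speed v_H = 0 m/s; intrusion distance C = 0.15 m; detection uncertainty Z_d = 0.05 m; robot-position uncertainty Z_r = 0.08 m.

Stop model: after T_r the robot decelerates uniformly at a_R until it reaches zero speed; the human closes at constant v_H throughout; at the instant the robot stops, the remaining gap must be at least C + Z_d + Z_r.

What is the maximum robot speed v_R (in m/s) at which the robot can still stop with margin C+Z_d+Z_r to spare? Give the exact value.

v_R_max = 12/5 m/s = 2.4000 m/s

at the boundary: (1/5)·v² + (1/10)·v + (-174/125) = 0
  disc = (1/10)² − 4·(1/5)·(-174/125) = 2809/2500 ; √disc = 53/50
  v_R = (−(1/10) + 53/50) / (2·(1/5)) = 12/5 m/s
check:
stop time T_s = (12/5)/(5/2) = 0.9600 s
robot in T_r: 2.4000·0.1000 = 0.2400 m
robot covers 2.4000·0.9600 − ½·2.5000·0.9600² = 1.1520 m while stopping
person approaches 0.0000·(0.1000+0.9600) = 0.0000 m
C+Z_d+Z_r = 0.1500+0.0500+0.0800 = 0.2800 m
sum ≈ 0.2400+1.1520+0.0000+0.2800 ≈ 1.6720 m = S ✓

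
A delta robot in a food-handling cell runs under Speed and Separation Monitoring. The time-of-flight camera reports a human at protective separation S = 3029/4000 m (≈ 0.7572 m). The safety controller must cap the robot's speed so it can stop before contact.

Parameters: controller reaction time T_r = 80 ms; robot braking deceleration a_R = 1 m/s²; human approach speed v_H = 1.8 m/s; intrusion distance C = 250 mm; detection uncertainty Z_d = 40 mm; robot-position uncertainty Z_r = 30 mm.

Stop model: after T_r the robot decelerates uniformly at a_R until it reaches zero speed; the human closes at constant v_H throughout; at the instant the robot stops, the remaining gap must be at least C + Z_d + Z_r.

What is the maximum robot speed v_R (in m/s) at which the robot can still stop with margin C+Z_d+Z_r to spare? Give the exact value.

v_R_max = 3/20 m/s = 0.1500 m/s

at the boundary: (1/2)·v² + (47/25)·v + (-1173/4000) = 0
  disc = (47/25)² − 4·(1/2)·(-1173/4000) = 41209/10000 ; √disc = 203/100
  v_R = (−(47/25) + 203/100) / (2·(1/2)) = 3/20 m/s
check:
stop time T_s = (3/20)/1 = 0.1500 s
robot in T_r: 0.1500·0.0800 = 0.0120 m
robot under decel: 0.1500²/(2·1.0000) = 0.0112 m
person approaches 1.8000·(0.0800+0.1500) = 0.4140 m
residual clearance needed = 0.2500+0.0400+0.0300 = 0.3200 m
sum ≈ 0.0120+0.0112+0.4140+0.3200 ≈ 0.7572 m = S ✓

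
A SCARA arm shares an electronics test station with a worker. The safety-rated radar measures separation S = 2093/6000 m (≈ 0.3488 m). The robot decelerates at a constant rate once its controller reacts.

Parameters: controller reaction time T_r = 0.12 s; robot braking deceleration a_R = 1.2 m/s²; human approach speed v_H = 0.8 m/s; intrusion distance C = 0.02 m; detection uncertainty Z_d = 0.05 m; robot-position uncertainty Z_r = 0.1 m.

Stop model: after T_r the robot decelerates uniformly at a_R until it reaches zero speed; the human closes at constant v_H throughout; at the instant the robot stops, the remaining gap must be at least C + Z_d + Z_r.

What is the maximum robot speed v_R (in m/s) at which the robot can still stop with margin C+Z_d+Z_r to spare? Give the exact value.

quadratic (5/12)·v² + (59/75)·v + (-497/6000) = 0
  disc = (59/75)² − 4·(5/12)·(-497/6000) = 7569/10000 ; √disc = 87/100
  v_R = (−(59/75) + 87/100) / (2·(5/12)) = 1/10 m/s
check:
braking lasts T_s = (1/10)/(6/5) = 0.0833 s
reaction-phase robot travel = 0.1000·0.1200 = 0.0120 m
robot covers 0.1000·0.0833 − ½·1.2000·0.0833² = 0.0042 m while stopping
person approaches 0.8000·(0.1200+0.0833) = 0.1627 m
margins: 0.0200+0.0500+0.1000 = 0.1700 m
sum ≈ 0.0120+0.0042+0.1627+0.1700 ≈ 0.3488 m = S ✓

v_R_max = 1/10 m/s = 0.1000 m/s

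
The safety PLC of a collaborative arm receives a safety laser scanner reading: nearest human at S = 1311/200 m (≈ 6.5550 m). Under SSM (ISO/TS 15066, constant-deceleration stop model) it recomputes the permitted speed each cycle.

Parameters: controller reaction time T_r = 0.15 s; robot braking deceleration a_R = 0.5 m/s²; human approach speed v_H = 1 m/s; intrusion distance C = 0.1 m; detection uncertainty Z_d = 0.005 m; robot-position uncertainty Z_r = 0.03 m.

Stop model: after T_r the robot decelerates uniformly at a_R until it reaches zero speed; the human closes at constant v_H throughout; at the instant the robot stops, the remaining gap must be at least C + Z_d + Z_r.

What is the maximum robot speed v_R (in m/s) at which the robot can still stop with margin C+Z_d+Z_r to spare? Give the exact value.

v_R_max = 33/20 m/s = 1.6500 m/s

at the boundary: (1)·v² + (43/20)·v + (-627/100) = 0
  disc = (43/20)² − 4·(1)·(-627/100) = 11881/400 ; √disc = 109/20
  v_R = (−(43/20) + 109/20) / (2·(1)) = 33/20 m/s
check:
braking lasts T_s = (33/20)/(1/2) = 3.3000 s
robot in T_r: 1.6500·0.1500 = 0.2475 m
robot covers 1.6500·3.3000 − ½·0.5000·3.3000² = 2.7225 m while stopping
human closes 1.0000·3.4500 = 3.4500 m
residual clearance needed = 0.1000+0.0050+0.0300 = 0.1350 m
sum ≈ 0.2475+2.7225+3.4500+0.1350 ≈ 6.5550 m = S ✓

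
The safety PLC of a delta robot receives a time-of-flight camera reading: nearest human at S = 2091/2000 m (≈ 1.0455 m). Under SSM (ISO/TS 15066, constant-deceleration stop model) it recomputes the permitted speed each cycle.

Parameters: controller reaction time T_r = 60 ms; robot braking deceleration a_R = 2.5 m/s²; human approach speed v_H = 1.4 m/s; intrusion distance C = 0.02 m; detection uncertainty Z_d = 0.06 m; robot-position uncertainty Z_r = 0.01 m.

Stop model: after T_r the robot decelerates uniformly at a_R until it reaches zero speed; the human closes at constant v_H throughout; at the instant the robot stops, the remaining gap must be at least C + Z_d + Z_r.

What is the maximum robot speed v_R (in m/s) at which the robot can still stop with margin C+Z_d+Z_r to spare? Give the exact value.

v_R_max = 21/20 m/s = 1.0500 m/s

quadratic (1/5)·v² + (31/50)·v + (-1743/2000) = 0
  disc = (31/50)² − 4·(1/5)·(-1743/2000) = 676/625 ; √disc = 26/25
  v_R = (−(31/50) + 26/25) / (2·(1/5)) = 21/20 m/s
check:
T_s = v_R/a_R = (21/20)/(5/2) = 0.4200 s
reaction-phase robot travel = 1.0500·0.0600 = 0.0630 m
braking distance = 1.0500²/(2·2.5000) = 0.2205 m
human closes 1.4000·0.4800 = 0.6720 m
margins: 0.0200+0.0600+0.0100 = 0.0900 m
sum ≈ 0.0630+0.2205+0.6720+0.0900 ≈ 1.0455 m = S ✓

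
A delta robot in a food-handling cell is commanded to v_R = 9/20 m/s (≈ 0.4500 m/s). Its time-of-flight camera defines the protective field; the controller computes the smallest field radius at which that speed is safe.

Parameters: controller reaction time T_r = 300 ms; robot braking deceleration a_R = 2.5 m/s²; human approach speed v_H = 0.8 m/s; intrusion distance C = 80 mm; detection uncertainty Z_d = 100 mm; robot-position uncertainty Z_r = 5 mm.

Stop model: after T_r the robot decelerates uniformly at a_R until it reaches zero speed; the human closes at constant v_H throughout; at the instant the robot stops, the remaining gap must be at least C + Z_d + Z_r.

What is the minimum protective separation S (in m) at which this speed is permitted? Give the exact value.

braking lasts T_s = (9/20)/(5/2) = 0.1800 s
reaction-phase robot travel = 0.4500·0.3000 = 0.1350 m
robot under decel: 0.4500²/(2·2.5000) = 0.0405 m
person approaches 0.8000·(0.3000+0.1800) = 0.3840 m
margins: 0.0800+0.1000+0.0050 = 0.1850 m
S_min ≈ 0.1350+0.0405+0.3840+0.1850  ⇒  S_min = 1489/2000 m

S_min = 1489/2000 m = 0.7445 m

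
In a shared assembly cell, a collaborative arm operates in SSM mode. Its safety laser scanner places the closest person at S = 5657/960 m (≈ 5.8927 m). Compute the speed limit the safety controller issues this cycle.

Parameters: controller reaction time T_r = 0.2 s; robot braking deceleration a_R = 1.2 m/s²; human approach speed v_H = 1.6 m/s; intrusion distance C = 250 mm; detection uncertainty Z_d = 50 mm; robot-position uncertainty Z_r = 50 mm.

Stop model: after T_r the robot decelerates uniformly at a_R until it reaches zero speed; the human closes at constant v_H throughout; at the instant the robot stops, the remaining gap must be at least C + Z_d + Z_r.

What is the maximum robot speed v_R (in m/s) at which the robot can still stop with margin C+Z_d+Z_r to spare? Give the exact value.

collect terms ⇒ (5/12)·v_R² + (23/15)·v_R + (-25069/4800) = 0
  disc = (23/15)² − 4·(5/12)·(-25069/4800) = 17689/1600 ; √disc = 133/40
  v_R = (−(23/15) + 133/40) / (2·(5/12)) = 43/20 m/s
check:
T_s = v_R/a_R = (43/20)/(6/5) = 1.7917 s
reaction-phase robot travel = 2.1500·0.2000 = 0.4300 m
robot under decel: 2.1500²/(2·1.2000) = 1.9260 m
human over T_r+T_s: 1.6000·(0.2000+1.7917) = 3.1867 m
margins: 0.2500+0.0500+0.0500 = 0.3500 m
sum ≈ 0.4300+1.9260+3.1867+0.3500 ≈ 5.8927 m = S ✓

v_R_max = 43/20 m/s = 2.1500 m/s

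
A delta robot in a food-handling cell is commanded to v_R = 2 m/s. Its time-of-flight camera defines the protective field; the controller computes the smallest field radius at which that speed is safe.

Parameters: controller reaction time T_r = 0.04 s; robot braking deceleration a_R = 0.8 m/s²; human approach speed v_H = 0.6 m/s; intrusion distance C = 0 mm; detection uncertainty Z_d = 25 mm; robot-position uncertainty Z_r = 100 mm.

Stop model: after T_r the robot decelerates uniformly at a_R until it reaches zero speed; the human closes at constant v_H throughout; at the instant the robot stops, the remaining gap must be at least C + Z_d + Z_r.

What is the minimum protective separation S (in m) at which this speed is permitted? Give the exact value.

braking lasts T_s = 2/(4/5) = 2.5000 s
robot in T_r: 2.0000·0.0400 = 0.0800 m
robot covers 2.0000·2.5000 − ½·0.8000·2.5000² = 2.5000 m while stopping
person approaches 0.6000·(0.0400+2.5000) = 1.5240 m
margins: 0.0000+0.0250+0.1000 = 0.1250 m
S_min ≈ 0.0800+2.5000+1.5240+0.1250  ⇒  S_min = 4229/1000 m

S_min = 4229/1000 m = 4.2290 m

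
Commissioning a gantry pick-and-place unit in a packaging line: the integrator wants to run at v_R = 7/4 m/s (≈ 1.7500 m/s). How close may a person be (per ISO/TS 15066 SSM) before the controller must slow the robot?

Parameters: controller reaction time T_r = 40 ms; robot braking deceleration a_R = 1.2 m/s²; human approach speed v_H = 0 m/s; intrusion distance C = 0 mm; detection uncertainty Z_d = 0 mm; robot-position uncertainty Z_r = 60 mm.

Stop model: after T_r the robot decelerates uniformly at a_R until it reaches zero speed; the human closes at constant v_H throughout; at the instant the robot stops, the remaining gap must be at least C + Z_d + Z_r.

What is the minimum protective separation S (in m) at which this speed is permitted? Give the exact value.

S_min = 6749/4800 m = 1.4060 m

T_s = v_R/a_R = (7/4)/(6/5) = 1.4583 s
reaction-phase robot travel = 1.7500·0.0400 = 0.0700 m
robot under decel: 1.7500²/(2·1.2000) = 1.2760 m
person approaches 0.0000·(0.0400+1.4583) = 0.0000 m
residual clearance needed = 0.0000+0.0000+0.0600 = 0.0600 m
S_min ≈ 0.0700+1.2760+0.0000+0.0600  ⇒  S_min = 6749/4800 m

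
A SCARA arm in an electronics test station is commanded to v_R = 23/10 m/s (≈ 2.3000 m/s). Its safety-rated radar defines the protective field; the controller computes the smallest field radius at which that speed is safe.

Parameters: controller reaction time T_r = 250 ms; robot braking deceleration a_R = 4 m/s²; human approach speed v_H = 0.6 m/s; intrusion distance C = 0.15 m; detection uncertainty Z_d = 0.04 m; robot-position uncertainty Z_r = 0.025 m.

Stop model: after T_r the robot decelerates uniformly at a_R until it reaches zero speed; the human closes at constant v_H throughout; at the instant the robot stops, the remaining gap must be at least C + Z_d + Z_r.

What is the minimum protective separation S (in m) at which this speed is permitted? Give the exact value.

stop time T_s = (23/10)/4 = 0.5750 s
robot covers v_R·T_r = 2.3000·0.2500 = 0.5750 m before braking
robot under decel: 2.3000²/(2·4.0000) = 0.6613 m
human over T_r+T_s: 0.6000·(0.2500+0.5750) = 0.4950 m
residual clearance needed = 0.1500+0.0400+0.0250 = 0.2150 m
S_min ≈ 0.5750+0.6613+0.4950+0.2150  ⇒  S_min = 1557/800 m

S_min = 1557/800 m = 1.9463 m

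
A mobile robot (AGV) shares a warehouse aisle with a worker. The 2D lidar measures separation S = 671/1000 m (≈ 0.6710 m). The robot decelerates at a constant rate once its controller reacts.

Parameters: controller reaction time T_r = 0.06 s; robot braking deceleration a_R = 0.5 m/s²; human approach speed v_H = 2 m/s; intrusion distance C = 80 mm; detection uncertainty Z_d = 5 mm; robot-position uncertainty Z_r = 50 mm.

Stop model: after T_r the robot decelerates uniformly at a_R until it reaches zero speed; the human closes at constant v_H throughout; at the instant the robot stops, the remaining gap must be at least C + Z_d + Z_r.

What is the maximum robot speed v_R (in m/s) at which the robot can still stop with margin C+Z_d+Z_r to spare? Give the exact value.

v_R_max = 1/10 m/s = 0.1000 m/s

collect terms ⇒ (1)·v_R² + (203/50)·v_R + (-52/125) = 0
  disc = (203/50)² − 4·(1)·(-52/125) = 45369/2500 ; √disc = 213/50
  v_R = (−(203/50) + 213/50) / (2·(1)) = 1/10 m/s
check:
braking lasts T_s = (1/10)/(1/2) = 0.2000 s
robot in T_r: 0.1000·0.0600 = 0.0060 m
robot under decel: 0.1000²/(2·0.5000) = 0.0100 m
human closes 2.0000·0.2600 = 0.5200 m
margins: 0.0800+0.0050+0.0500 = 0.1350 m
sum ≈ 0.0060+0.0100+0.5200+0.1350 ≈ 0.6710 m = S ✓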